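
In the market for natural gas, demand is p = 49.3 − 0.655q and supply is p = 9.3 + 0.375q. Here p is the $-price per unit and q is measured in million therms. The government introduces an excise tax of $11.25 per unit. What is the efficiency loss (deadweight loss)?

$61.44 million

Competitive equilibrium: 49.3 − 0.655q = 9.3 + 0.375q → q* = 38.835, p* = 23.8631.
With the tax, the buyer price exceeds the seller price by 11.25: (49.3 − 0.655q) − (9.3 + 0.375q) = 11.25 → q' = 27.9126.
Δq = 38.835 − 27.9126 = 10.9224; the wedge equals the tax, 11.25.
DWL = ½ × 10.9224 × 11.25 = $61.44 million.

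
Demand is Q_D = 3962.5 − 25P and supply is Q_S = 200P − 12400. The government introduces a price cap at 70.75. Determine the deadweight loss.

In inverse form: demand P = 158.5 − 0.04Q, supply P = 62 + 0.005Q.
Competitive equilibrium: 158.5 − 0.04Q = 62 + 0.005Q → Q* = 2144.4444, P* = 72.7222.
At the ceiling P = 70.75, quantity supplied = (70.75 − 62)/0.005 = 1750.
Willingness to pay at Q' = 1750: 158.5 − 0.04·1750 = 88.5.
ΔQ = 2144.4444 − 1750 = 394.4444; wedge = 88.5 − 70.75 = 17.75.
Welfare loss = ½ × 394.4444 × 17.75 = 3500.69.

3500.69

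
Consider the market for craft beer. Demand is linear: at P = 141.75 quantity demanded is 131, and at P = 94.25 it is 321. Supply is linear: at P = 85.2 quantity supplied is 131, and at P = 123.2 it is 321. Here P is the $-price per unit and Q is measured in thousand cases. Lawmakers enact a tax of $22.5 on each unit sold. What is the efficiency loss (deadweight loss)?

Demand slope = (94.25 − 141.75)/(321 − 131) = −0.25, so P = 174.5 − 0.25Q.
Supply slope = (123.2 − 85.2)/(321 − 131) = 0.2, so P = 59 + 0.2Q.
Competitive equilibrium: 174.5 − 0.25Q = 59 + 0.2Q → Q* = 256.6667, P* = 110.3333.
With the tax, the buyer price exceeds the seller price by 22.5: (174.5 − 0.25Q) − (59 + 0.2Q) = 22.5 → Q' = 206.6667.
ΔQ = 256.6667 − 206.6667 = 50; the wedge equals the tax, 22.5.
Welfare loss = ½ × 50 × 22.5 = $562.50 thousand.

$562.50 thousand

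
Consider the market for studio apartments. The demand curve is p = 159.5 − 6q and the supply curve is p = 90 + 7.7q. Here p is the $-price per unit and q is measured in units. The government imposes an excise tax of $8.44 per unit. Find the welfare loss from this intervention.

$2.60

Competitive equilibrium: 159.5 − 6q = 90 + 7.7q → q* = 5.073, p* = 129.062.
With the tax, the buyer price exceeds the seller price by 8.44: (159.5 − 6q) − (90 + 7.7q) = 8.44 → q' = 4.4569.
Δq = 5.073 − 4.4569 = 0.6161; the wedge equals the tax, 8.44.
DWL = ½ × 0.6161 × 8.44 = $2.60.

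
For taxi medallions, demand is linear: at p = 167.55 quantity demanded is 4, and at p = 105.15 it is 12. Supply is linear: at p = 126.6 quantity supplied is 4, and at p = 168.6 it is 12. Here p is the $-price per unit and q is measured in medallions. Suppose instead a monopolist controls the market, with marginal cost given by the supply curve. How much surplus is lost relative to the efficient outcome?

$46.53

Demand slope = (105.15 − 167.55)/(12 − 4) = −7.8, so p = 198.75 − 7.8q.
Supply slope = (168.6 − 126.6)/(12 − 4) = 5.25, so p = 105.6 + 5.25q.
Competitive equilibrium: 198.75 − 7.8q = 105.6 + 5.25q → q* = 7.1379, p* = 143.0741.
Marginal revenue: MR = 198.75 − 15.6q. Set MR = MC: 198.75 − 15.6q = 105.6 + 5.25q → q_m = 4.4676.
Price p_m = 198.75 − 7.8·4.4676 = 163.9027; MC(q_m) = 105.6 + 5.25·4.4676 = 129.0549.
Competitive q* = 7.1379, so Δq = 2.6703; wedge = 163.9027 − 129.0549 = 34.8478.
Welfare loss = ½ × 2.6703 × 34.8478 = $46.53.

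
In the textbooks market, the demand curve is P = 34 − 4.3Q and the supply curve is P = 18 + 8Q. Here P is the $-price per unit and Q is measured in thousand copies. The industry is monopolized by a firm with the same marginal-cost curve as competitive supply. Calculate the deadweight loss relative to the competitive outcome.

Competitive equilibrium: 34 − 4.3Q = 18 + 8Q → Q* = 1.3008, P* = 28.4065.
Marginal revenue: MR = 34 − 8.6Q. Set MR = MC: 34 − 8.6Q = 18 + 8Q → Q_m = 0.9639.
Price P_m = 34 − 4.3·0.9639 = 29.8552; MC(Q_m) = 18 + 8·0.9639 = 25.7112.
Competitive Q* = 1.3008, so ΔQ = 0.3369; wedge = 29.8552 − 25.7112 = 4.144.
The triangle = ½ × 0.3369 × 4.144 = $0.70 thousand.

$0.70 thousand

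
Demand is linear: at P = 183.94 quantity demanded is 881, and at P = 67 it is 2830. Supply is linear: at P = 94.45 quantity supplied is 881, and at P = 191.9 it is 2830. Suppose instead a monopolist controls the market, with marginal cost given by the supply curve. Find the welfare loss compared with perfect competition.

19673.15

Demand slope = (67 − 183.94)/(2830 − 881) = −0.06, so P = 236.8 − 0.06Q.
Supply slope = (191.9 − 94.45)/(2830 − 881) = 0.05, so P = 50.4 + 0.05Q.
Competitive equilibrium: 236.8 − 0.06Q = 50.4 + 0.05Q → Q* = 1694.545455, P* = 135.127273.
Marginal revenue: MR = 236.8 − 0.12Q. Set MR = MC: 236.8 − 0.12Q = 50.4 + 0.05Q → Q_m = 1096.470588.
Price P_m = 236.8 − 0.06·1096.470588 = 171.011765; MC(Q_m) = 50.4 + 0.05·1096.470588 = 105.223529.
Competitive Q* = 1694.545455, so ΔQ = 598.074867; wedge = 171.011765 − 105.223529 = 65.788236.
The triangle = ½ × 598.074867 × 65.788236 = 19673.15.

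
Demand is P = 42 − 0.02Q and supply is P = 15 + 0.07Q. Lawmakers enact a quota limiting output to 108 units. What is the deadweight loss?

1658.88

Competitive equilibrium: 42 − 0.02Q = 15 + 0.07Q → Q* = 300, P* = 36.
At Q = 108: demand price = 42 − 0.02·108 = 39.84; supply price = 15 + 0.07·108 = 22.56.
ΔQ = 300 − 108 = 192; wedge = 39.84 − 22.56 = 17.28.
Welfare loss = ½ × 192 × 17.28 = 1658.88.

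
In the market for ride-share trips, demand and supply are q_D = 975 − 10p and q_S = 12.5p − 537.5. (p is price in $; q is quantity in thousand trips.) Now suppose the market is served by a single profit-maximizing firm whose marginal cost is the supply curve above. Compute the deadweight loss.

$1052.38 thousand

In inverse form: demand p = 97.5 − 0.1q, supply p = 43 + 0.08q.
Competitive equilibrium: 97.5 − 0.1q = 43 + 0.08q → q* = 302.77778, p* = 67.22222.
Marginal revenue: MR = 97.5 − 0.2q. Set MR = MC: 97.5 − 0.2q = 43 + 0.08q → q_m = 194.64286.
Price p_m = 97.5 − 0.1·194.64286 = 78.03571; MC(q_m) = 43 + 0.08·194.64286 = 58.57143.
Competitive q* = 302.77778, so Δq = 108.13492; wedge = 78.03571 − 58.57143 = 19.46428.
Deadweight loss = ½ × 108.13492 × 19.46428 = $1052.38 thousand.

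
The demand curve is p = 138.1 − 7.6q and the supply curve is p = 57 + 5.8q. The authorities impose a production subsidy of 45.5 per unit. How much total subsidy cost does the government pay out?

429.87

Competitive equilibrium: 138.1 − 7.6q = 57 + 5.8q → q* = 6.0522, p* = 92.103.
The subsidy lowers effective supply by 45.5: p = 11.5 + 5.8q.
New quantity: 138.1 − 7.6q = 11.5 + 5.8q → q' = 9.4478.
Total subsidy cost = 45.5 × 9.4478 = 429.87.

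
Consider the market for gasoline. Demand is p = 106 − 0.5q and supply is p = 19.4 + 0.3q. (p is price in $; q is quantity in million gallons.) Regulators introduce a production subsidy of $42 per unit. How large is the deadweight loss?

$1102.50 million

Competitive equilibrium: 106 − 0.5q = 19.4 + 0.3q → q* = 108.25, p* = 51.875.
The subsidy lowers effective supply by 42: p = 0.3q − 22.6.
New quantity: 106 − 0.5q = 0.3q − 22.6 → q' = 160.75.
Overproduction Δq = 160.75 − 108.25 = 52.5; wedge = subsidy = 42.
DWL = ½ × 52.5 × 42 = $1102.50 million.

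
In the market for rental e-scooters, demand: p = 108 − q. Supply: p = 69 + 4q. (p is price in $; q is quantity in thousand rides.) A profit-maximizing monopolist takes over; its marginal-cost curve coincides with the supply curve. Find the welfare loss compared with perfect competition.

Competitive equilibrium: 108 − q = 69 + 4q → q* = 7.8, p* = 100.2.
Marginal revenue: MR = 108 − 2q. Set MR = MC: 108 − 2q = 69 + 4q → q_m = 6.5.
Price p_m = 108 − 1·6.5 = 101.5; MC(q_m) = 69 + 4·6.5 = 95.
Competitive q* = 7.8, so Δq = 1.3; wedge = 101.5 − 95 = 6.5.
Deadweight loss = ½ × 1.3 × 6.5 = $4.225 thousand.

$4.225 thousand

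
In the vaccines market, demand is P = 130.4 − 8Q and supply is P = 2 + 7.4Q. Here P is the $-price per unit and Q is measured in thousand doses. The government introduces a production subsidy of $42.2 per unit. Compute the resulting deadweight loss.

Competitive equilibrium: 130.4 − 8Q = 2 + 7.4Q → Q* = 8.3377, P* = 63.6987.
The subsidy lowers effective supply by 42.2: P = 7.4Q − 40.2.
New quantity: 130.4 − 8Q = 7.4Q − 40.2 → Q' = 11.0779.
Overproduction ΔQ = 11.0779 − 8.3377 = 2.7402; wedge = subsidy = 42.2.
DWL = ½ × 2.7402 × 42.2 = $57.82 thousand.

$57.82 thousand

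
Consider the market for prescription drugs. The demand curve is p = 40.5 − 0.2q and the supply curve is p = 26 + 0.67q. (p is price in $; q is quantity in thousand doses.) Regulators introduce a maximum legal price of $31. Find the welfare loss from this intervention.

Competitive equilibrium: 40.5 − 0.2q = 26 + 0.67q → q* = 16.6667, p* = 37.1667.
At the ceiling p = 31, quantity supplied = (31 − 26)/0.67 = 7.4627.
Willingness to pay at q' = 7.4627: 40.5 − 0.2·7.4627 = 39.0075.
Δq = 16.6667 − 7.4627 = 9.204; wedge = 39.0075 − 31 = 8.0075.
Welfare loss = ½ × 9.204 × 8.0075 = $36.85 thousand.

$36.85 thousand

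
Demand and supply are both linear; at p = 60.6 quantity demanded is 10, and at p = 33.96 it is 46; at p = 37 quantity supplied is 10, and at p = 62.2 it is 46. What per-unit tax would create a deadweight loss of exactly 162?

Demand slope = (33.96 − 60.6)/(46 − 10) = −0.74, so p = 68 − 0.74q.
Supply slope = (62.2 − 37)/(46 − 10) = 0.7, so p = 30 + 0.7q.
Competitive equilibrium: 68 − 0.74q = 30 + 0.7q → q* = 26.3889, p* = 48.4722.
A tax t gives Δq = t/1.44 and wedge t, so DWL = t²/2.88.
t²/2.88 = 162 → t² = 466.56 → t = 21.6.

21.6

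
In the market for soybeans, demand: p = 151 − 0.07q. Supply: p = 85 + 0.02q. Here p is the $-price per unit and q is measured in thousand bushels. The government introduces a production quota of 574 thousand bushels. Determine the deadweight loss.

$1142.42 thousand

Competitive equilibrium: 151 − 0.07q = 85 + 0.02q → q* = 733.3333, p* = 99.6667.
At q = 574: demand price = 151 − 0.07·574 = 110.82; supply price = 85 + 0.02·574 = 96.48.
Δq = 733.3333 − 574 = 159.3333; wedge = 110.82 − 96.48 = 14.34.
Deadweight loss = ½ × 159.3333 × 14.34 = $1142.42 thousand.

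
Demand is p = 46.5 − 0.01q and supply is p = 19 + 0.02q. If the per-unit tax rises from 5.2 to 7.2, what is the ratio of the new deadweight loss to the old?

Competitive equilibrium: 46.5 − 0.01q = 19 + 0.02q → q* = 916.6667, p* = 37.3333.
For a per-unit tax t: Δq = t/0.03, so DWL = ½·t·(t/0.03) = t²/0.06.
At t = 5.2: DWL = 450.667. At t = 7.2: DWL = 864.
Ratio = (7.2/5.2)² = 1.917.

1.917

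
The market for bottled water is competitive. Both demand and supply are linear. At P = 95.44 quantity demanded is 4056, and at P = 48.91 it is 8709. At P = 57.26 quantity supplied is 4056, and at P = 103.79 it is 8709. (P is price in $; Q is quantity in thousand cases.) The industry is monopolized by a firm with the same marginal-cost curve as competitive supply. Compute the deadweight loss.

$39534.69 thousand

Demand slope = (48.91 − 95.44)/(8709 − 4056) = −0.01, so P = 136 − 0.01Q.
Supply slope = (103.79 − 57.26)/(8709 − 4056) = 0.01, so P = 16.7 + 0.01Q.
Competitive equilibrium: 136 − 0.01Q = 16.7 + 0.01Q → Q* = 5965, P* = 76.35.
Marginal revenue: MR = 136 − 0.02Q. Set MR = MC: 136 − 0.02Q = 16.7 + 0.01Q → Q_m = 3976.66667.
Price P_m = 136 − 0.01·3976.66667 = 96.23333; MC(Q_m) = 16.7 + 0.01·3976.66667 = 56.46667.
Competitive Q* = 5965, so ΔQ = 1988.33333; wedge = 96.23333 − 56.46667 = 39.76666.
Deadweight loss = ½ × 1988.33333 × 39.76666 = $39534.69 thousand.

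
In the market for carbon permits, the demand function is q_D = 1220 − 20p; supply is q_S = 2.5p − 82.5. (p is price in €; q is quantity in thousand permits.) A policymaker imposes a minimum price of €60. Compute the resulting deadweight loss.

In inverse form: demand p = 61 − 0.05q, supply p = 33 + 0.4q.
Competitive equilibrium: 61 − 0.05q = 33 + 0.4q → q* = 62.2222, p* = 57.8889.
At the floor p = 60, quantity demanded = (61 − 60)/0.05 = 20.
Sellers' marginal cost at q' = 20: 33 + 0.4·20 = 41.
Δq = 62.2222 − 20 = 42.2222; wedge = 60 − 41 = 19.
Welfare loss = ½ × 42.2222 × 19 = €401.11 thousand.

€401.11 thousand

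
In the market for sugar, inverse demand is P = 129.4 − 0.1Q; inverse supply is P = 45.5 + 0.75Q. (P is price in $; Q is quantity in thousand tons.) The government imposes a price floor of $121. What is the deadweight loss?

Competitive equilibrium: 129.4 − 0.1Q = 45.5 + 0.75Q → Q* = 98.7059, P* = 119.5294.
At the floor P = 121, quantity demanded = (129.4 − 121)/0.1 = 84.
Sellers' marginal cost at Q' = 84: 45.5 + 0.75·84 = 108.5.
ΔQ = 98.7059 − 84 = 14.7059; wedge = 121 − 108.5 = 12.5.
Welfare loss = ½ × 14.7059 × 12.5 = $91.91 thousand.

$91.91 thousand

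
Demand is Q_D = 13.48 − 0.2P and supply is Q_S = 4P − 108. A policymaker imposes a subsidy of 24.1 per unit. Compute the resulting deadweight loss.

In inverse form: demand P = 67.4 − 5Q, supply P = 27 + 0.25Q.
Competitive equilibrium: 67.4 − 5Q = 27 + 0.25Q → Q* = 7.6952, P* = 28.9238.
The subsidy lowers effective supply by 24.1: P = 2.9 + 0.25Q.
New quantity: 67.4 − 5Q = 2.9 + 0.25Q → Q' = 12.2857.
Overproduction ΔQ = 12.2857 − 7.6952 = 4.5905; wedge = subsidy = 24.1.
Deadweight loss = ½ × 4.5905 × 24.1 = 55.32.

55.32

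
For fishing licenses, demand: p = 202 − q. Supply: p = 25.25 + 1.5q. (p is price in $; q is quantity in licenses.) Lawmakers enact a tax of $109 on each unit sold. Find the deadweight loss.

$2376.20

Competitive equilibrium: 202 − q = 25.25 + 1.5q → q* = 70.7, p* = 131.3.
With the tax, the buyer price exceeds the seller price by 109: (202 − q) − (25.25 + 1.5q) = 109 → q' = 27.1.
Δq = 70.7 − 27.1 = 43.6; the wedge equals the tax, 109.
The triangle = ½ × 43.6 × 109 = $2376.20.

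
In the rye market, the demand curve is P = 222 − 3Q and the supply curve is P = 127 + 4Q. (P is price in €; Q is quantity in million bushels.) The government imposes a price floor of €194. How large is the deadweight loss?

€62.87 million

Competitive equilibrium: 222 − 3Q = 127 + 4Q → Q* = 13.5714, P* = 181.2857.
At the floor P = 194, quantity demanded = (222 − 194)/3 = 9.3333.
Sellers' marginal cost at Q' = 9.3333: 127 + 4·9.3333 = 164.3332.
ΔQ = 13.5714 − 9.3333 = 4.2381; wedge = 194 − 164.3332 = 29.6668.
The triangle = ½ × 4.2381 × 29.6668 = €62.87 million.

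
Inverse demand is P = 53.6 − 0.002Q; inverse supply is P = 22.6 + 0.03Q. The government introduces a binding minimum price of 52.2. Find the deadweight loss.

1155.625

Competitive equilibrium: 53.6 − 0.002Q = 22.6 + 0.03Q → Q* = 968.75, P* = 51.6625.
At the floor P = 52.2, quantity demanded = (53.6 − 52.2)/0.002 = 700.
Sellers' marginal cost at Q' = 700: 22.6 + 0.03·700 = 43.6.
ΔQ = 968.75 − 700 = 268.75; wedge = 52.2 − 43.6 = 8.6.
Deadweight loss = ½ × 268.75 × 8.6 = 1155.625.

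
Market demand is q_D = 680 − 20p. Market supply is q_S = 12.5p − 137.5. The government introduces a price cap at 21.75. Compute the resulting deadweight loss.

In inverse form: demand p = 34 − 0.05q, supply p = 11 + 0.08q.
Competitive equilibrium: 34 − 0.05q = 11 + 0.08q → q* = 176.9231, p* = 25.1538.
At the ceiling p = 21.75, quantity supplied = (21.75 − 11)/0.08 = 134.375.
Willingness to pay at q' = 134.375: 34 − 0.05·134.375 = 27.2813.
Δq = 176.9231 − 134.375 = 42.5481; wedge = 27.2813 − 21.75 = 5.5313.
Welfare loss = ½ × 42.5481 × 5.5313 = 117.67.

117.67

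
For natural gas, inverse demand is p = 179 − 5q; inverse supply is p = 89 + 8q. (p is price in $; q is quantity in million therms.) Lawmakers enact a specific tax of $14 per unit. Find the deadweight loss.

Competitive equilibrium: 179 − 5q = 89 + 8q → q* = 6.9231, p* = 144.3846.
With the tax, the buyer price exceeds the seller price by 14: (179 − 5q) − (89 + 8q) = 14 → q' = 5.8462.
Δq = 6.9231 − 5.8462 = 1.0769; the wedge equals the tax, 14.
Welfare loss = ½ × 1.0769 × 14 = $7.54 million.

$7.54 million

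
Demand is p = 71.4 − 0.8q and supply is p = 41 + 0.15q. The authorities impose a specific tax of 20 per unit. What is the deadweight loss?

210.53

Competitive equilibrium: 71.4 − 0.8q = 41 + 0.15q → q* = 32, p* = 45.8.
With the tax, the buyer price exceeds the seller price by 20: (71.4 − 0.8q) − (41 + 0.15q) = 20 → q' = 10.9474.
Δq = 32 − 10.9474 = 21.0526; the wedge equals the tax, 20.
Deadweight loss = ½ × 21.0526 × 20 = 210.53.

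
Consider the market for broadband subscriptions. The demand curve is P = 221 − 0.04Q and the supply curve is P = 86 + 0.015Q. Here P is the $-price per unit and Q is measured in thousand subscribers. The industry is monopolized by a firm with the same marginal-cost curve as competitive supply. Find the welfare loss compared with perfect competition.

$29372.95 thousand

Competitive equilibrium: 221 − 0.04Q = 86 + 0.015Q → Q* = 2454.5455, P* = 122.8182.
Marginal revenue: MR = 221 − 0.08Q. Set MR = MC: 221 − 0.08Q = 86 + 0.015Q → Q_m = 1421.0526.
Price P_m = 221 − 0.04·1421.0526 = 164.1579; MC(Q_m) = 86 + 0.015·1421.0526 = 107.3158.
Competitive Q* = 2454.5455, so ΔQ = 1033.4929; wedge = 164.1579 − 107.3158 = 56.8421.
The triangle = ½ × 1033.4929 × 56.8421 = $29372.95 thousand.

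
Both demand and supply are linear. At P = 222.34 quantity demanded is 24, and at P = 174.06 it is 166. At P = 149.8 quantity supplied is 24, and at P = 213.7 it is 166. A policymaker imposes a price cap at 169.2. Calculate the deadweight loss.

Demand slope = (174.06 − 222.34)/(166 − 24) = −0.34, so P = 230.5 − 0.34Q.
Supply slope = (213.7 − 149.8)/(166 − 24) = 0.45, so P = 139 + 0.45Q.
Competitive equilibrium: 230.5 − 0.34Q = 139 + 0.45Q → Q* = 115.8228, P* = 191.1203.
At the ceiling P = 169.2, quantity supplied = (169.2 − 139)/0.45 = 67.1111.
Willingness to pay at Q' = 67.1111: 230.5 − 0.34·67.1111 = 207.6822.
ΔQ = 115.8228 − 67.1111 = 48.7117; wedge = 207.6822 − 169.2 = 38.4822.
The triangle = ½ × 48.7117 × 38.4822 = 937.27.

937.27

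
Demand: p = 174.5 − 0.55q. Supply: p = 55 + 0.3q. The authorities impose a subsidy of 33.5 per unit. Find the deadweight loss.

Competitive equilibrium: 174.5 − 0.55q = 55 + 0.3q → q* = 140.5882, p* = 97.1765.
The subsidy lowers effective supply by 33.5: p = 21.5 + 0.3q.
New quantity: 174.5 − 0.55q = 21.5 + 0.3q → q' = 180.
Overproduction Δq = 180 − 140.5882 = 39.4118; wedge = subsidy = 33.5.
Deadweight loss = ½ × 39.4118 × 33.5 = 660.15.

660.15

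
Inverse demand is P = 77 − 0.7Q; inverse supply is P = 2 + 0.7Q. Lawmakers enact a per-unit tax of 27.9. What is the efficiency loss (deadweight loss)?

Competitive equilibrium: 77 − 0.7Q = 2 + 0.7Q → Q* = 53.5714, P* = 39.5.
With the tax, the buyer price exceeds the seller price by 27.9: (77 − 0.7Q) − (2 + 0.7Q) = 27.9 → Q' = 33.6429.
ΔQ = 53.5714 − 33.6429 = 19.9285; the wedge equals the tax, 27.9.
DWL = ½ × 19.9285 × 27.9 = 278.

278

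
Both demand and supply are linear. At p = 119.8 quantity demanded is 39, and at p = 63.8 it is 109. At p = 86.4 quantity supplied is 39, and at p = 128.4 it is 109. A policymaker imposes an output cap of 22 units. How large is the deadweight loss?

Demand slope = (63.8 − 119.8)/(109 − 39) = −0.8, so p = 151 − 0.8q.
Supply slope = (128.4 − 86.4)/(109 − 39) = 0.6, so p = 63 + 0.6q.
Competitive equilibrium: 151 − 0.8q = 63 + 0.6q → q* = 62.8571, p* = 100.7143.
At q = 22: demand price = 151 − 0.8·22 = 133.4; supply price = 63 + 0.6·22 = 76.2.
Δq = 62.8571 − 22 = 40.8571; wedge = 133.4 − 76.2 = 57.2.
Deadweight loss = ½ × 40.8571 × 57.2 = 1168.51.

1168.51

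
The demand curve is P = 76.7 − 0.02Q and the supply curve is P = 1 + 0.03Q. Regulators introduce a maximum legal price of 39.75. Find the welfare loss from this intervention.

1235.80

Competitive equilibrium: 76.7 − 0.02Q = 1 + 0.03Q → Q* = 1514, P* = 46.42.
At the ceiling P = 39.75, quantity supplied = (39.75 − 1)/0.03 = 1291.66667.
Willingness to pay at Q' = 1291.66667: 76.7 − 0.02·1291.66667 = 50.86667.
ΔQ = 1514 − 1291.66667 = 222.33333; wedge = 50.86667 − 39.75 = 11.11667.
The triangle = ½ × 222.33333 × 11.11667 = 1235.80.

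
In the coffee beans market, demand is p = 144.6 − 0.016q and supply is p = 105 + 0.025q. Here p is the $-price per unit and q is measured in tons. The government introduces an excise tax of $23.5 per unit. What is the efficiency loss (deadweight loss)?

$6734.76

Competitive equilibrium: 144.6 − 0.016q = 105 + 0.025q → q* = 965.8537, p* = 129.1463.
With the tax, the buyer price exceeds the seller price by 23.5: (144.6 − 0.016q) − (105 + 0.025q) = 23.5 → q' = 392.6829.
Δq = 965.8537 − 392.6829 = 573.1708; the wedge equals the tax, 23.5.
The triangle = ½ × 573.1708 × 23.5 = $6734.76.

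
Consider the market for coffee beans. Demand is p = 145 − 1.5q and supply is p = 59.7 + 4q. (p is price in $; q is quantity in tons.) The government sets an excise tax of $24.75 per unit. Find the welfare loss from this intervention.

$55.69

Competitive equilibrium: 145 − 1.5q = 59.7 + 4q → q* = 15.5091, p* = 121.7364.
With the tax, the buyer price exceeds the seller price by 24.75: (145 − 1.5q) − (59.7 + 4q) = 24.75 → q' = 11.0091.
Δq = 15.5091 − 11.0091 = 4.5; the wedge equals the tax, 24.75.
The triangle = ½ × 4.5 × 24.75 = $55.69.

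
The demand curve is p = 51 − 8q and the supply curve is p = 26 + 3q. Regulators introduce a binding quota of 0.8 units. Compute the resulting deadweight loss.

Competitive equilibrium: 51 − 8q = 26 + 3q → q* = 2.2727, p* = 32.8182.
At q = 0.8: demand price = 51 − 8·0.8 = 44.6; supply price = 26 + 3·0.8 = 28.4.
Δq = 2.2727 − 0.8 = 1.4727; wedge = 44.6 − 28.4 = 16.2.
Deadweight loss = ½ × 1.4727 × 16.2 = 11.93.

11.93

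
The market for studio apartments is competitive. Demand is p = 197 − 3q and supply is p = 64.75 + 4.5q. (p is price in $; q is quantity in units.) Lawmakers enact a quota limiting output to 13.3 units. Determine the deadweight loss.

$70.42

Competitive equilibrium: 197 − 3q = 64.75 + 4.5q → q* = 17.6333, p* = 144.1.
At q = 13.3: demand price = 197 − 3·13.3 = 157.1; supply price = 64.75 + 4.5·13.3 = 124.6.
Δq = 17.6333 − 13.3 = 4.3333; wedge = 157.1 − 124.6 = 32.5.
Welfare loss = ½ × 4.3333 × 32.5 = $70.42.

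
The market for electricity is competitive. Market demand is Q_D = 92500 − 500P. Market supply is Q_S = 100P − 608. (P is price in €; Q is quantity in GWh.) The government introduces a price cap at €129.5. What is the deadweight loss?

€39567.744

In inverse form: demand P = 185 − 0.002Q, supply P = 6.08 + 0.01Q.
Competitive equilibrium: 185 − 0.002Q = 6.08 + 0.01Q → Q* = 14910, P* = 155.18.
At the ceiling P = 129.5, quantity supplied = (129.5 − 6.08)/0.01 = 12342.
Willingness to pay at Q' = 12342: 185 − 0.002·12342 = 160.316.
ΔQ = 14910 − 12342 = 2568; wedge = 160.316 − 129.5 = 30.816.
Welfare loss = ½ × 2568 × 30.816 = €39567.744.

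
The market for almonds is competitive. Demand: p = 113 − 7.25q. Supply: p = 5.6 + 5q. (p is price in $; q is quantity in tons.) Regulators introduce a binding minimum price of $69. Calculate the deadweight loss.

$44.60

Competitive equilibrium: 113 − 7.25q = 5.6 + 5q → q* = 8.7673, p* = 49.4367.
At the floor p = 69, quantity demanded = (113 − 69)/7.25 = 6.069.
Sellers' marginal cost at q' = 6.069: 5.6 + 5·6.069 = 35.945.
Δq = 8.7673 − 6.069 = 2.6983; wedge = 69 − 35.945 = 33.055.
Welfare loss = ½ × 2.6983 × 33.055 = $44.60.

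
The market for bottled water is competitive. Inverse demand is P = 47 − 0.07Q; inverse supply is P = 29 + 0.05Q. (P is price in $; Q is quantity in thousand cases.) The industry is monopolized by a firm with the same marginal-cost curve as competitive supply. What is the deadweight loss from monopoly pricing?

$183.24 thousand

Competitive equilibrium: 47 − 0.07Q = 29 + 0.05Q → Q* = 150, P* = 36.5.
Marginal revenue: MR = 47 − 0.14Q. Set MR = MC: 47 − 0.14Q = 29 + 0.05Q → Q_m = 94.7368.
Price P_m = 47 − 0.07·94.7368 = 40.3684; MC(Q_m) = 29 + 0.05·94.7368 = 33.7368.
Competitive Q* = 150, so ΔQ = 55.2632; wedge = 40.3684 − 33.7368 = 6.6316.
DWL = ½ × 55.2632 × 6.6316 = $183.24 thousand.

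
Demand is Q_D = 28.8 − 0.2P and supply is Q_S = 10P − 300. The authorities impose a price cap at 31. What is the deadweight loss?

389.12

In inverse form: demand P = 144 − 5Q, supply P = 30 + 0.1Q.
Competitive equilibrium: 144 − 5Q = 30 + 0.1Q → Q* = 22.3529, P* = 32.2353.
At the ceiling P = 31, quantity supplied = (31 − 30)/0.1 = 10.
Willingness to pay at Q' = 10: 144 − 5·10 = 94.
ΔQ = 22.3529 − 10 = 12.3529; wedge = 94 − 31 = 63.
Welfare loss = ½ × 12.3529 × 63 = 389.12.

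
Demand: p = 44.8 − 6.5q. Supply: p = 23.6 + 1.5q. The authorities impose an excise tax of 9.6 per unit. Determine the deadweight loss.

5.76

Competitive equilibrium: 44.8 − 6.5q = 23.6 + 1.5q → q* = 2.65, p* = 27.575.
With the tax, the buyer price exceeds the seller price by 9.6: (44.8 − 6.5q) − (23.6 + 1.5q) = 9.6 → q' = 1.45.
Δq = 2.65 − 1.45 = 1.2; the wedge equals the tax, 9.6.
Deadweight loss = ½ × 1.2 × 9.6 = 5.76.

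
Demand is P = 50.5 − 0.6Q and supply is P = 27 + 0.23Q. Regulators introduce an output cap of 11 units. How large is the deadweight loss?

Competitive equilibrium: 50.5 − 0.6Q = 27 + 0.23Q → Q* = 28.3133, P* = 33.512.
At Q = 11: demand price = 50.5 − 0.6·11 = 43.9; supply price = 27 + 0.23·11 = 29.53.
ΔQ = 28.3133 − 11 = 17.3133; wedge = 43.9 − 29.53 = 14.37.
The triangle = ½ × 17.3133 × 14.37 = 124.40.

124.40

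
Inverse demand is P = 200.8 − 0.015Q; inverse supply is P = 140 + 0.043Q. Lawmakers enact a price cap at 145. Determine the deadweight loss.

Competitive equilibrium: 200.8 − 0.015Q = 140 + 0.043Q → Q* = 1048.2759, P* = 185.0759.
At the ceiling P = 145, quantity supplied = (145 − 140)/0.043 = 116.2791.
Willingness to pay at Q' = 116.2791: 200.8 − 0.015·116.2791 = 199.0558.
ΔQ = 1048.2759 − 116.2791 = 931.9968; wedge = 199.0558 − 145 = 54.0558.
DWL = ½ × 931.9968 × 54.0558 = 25189.92.

25189.92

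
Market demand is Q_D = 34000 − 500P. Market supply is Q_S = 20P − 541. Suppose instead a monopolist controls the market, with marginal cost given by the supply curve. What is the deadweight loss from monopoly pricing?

In inverse form: demand P = 68 − 0.002Q, supply P = 27.05 + 0.05Q.
Competitive equilibrium: 68 − 0.002Q = 27.05 + 0.05Q → Q* = 787.5, P* = 66.425.
Marginal revenue: MR = 68 − 0.004Q. Set MR = MC: 68 − 0.004Q = 27.05 + 0.05Q → Q_m = 758.3333.
Price P_m = 68 − 0.002·758.3333 = 66.4833; MC(Q_m) = 27.05 + 0.05·758.3333 = 64.9667.
Competitive Q* = 787.5, so ΔQ = 29.1667; wedge = 66.4833 − 64.9667 = 1.5166.
Welfare loss = ½ × 29.1667 × 1.5166 = 22.12.

22.12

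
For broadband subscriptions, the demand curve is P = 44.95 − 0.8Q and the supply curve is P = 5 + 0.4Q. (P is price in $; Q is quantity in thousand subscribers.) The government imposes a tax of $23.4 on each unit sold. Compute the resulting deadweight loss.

Competitive equilibrium: 44.95 − 0.8Q = 5 + 0.4Q → Q* = 33.2917, P* = 18.3167.
With the tax, the buyer price exceeds the seller price by 23.4: (44.95 − 0.8Q) − (5 + 0.4Q) = 23.4 → Q' = 13.7917.
ΔQ = 33.2917 − 13.7917 = 19.5; the wedge equals the tax, 23.4.
The triangle = ½ × 19.5 × 23.4 = $228.15 thousand.

$228.15 thousand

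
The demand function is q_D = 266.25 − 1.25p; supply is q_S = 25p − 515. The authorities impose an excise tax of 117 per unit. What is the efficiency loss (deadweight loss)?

8148.21

In inverse form: demand p = 213 − 0.8q, supply p = 20.6 + 0.04q.
Competitive equilibrium: 213 − 0.8q = 20.6 + 0.04q → q* = 229.0476, p* = 29.7619.
With the tax, the buyer price exceeds the seller price by 117: (213 − 0.8q) − (20.6 + 0.04q) = 117 → q' = 89.7619.
Δq = 229.0476 − 89.7619 = 139.2857; the wedge equals the tax, 117.
Deadweight loss = ½ × 139.2857 × 117 = 8148.21.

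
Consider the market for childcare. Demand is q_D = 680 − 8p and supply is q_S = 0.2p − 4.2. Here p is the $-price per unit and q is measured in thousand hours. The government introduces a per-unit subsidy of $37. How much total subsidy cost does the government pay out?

In inverse form: demand p = 85 − 0.125q, supply p = 21 + 5q.
Competitive equilibrium: 85 − 0.125q = 21 + 5q → q* = 12.4878, p* = 83.439.
The subsidy lowers effective supply by 37: p = 5q − 16.
New quantity: 85 − 0.125q = 5q − 16 → q' = 19.7073.
Total subsidy cost = 37 × 19.7073 = $729.17 thousand.

$729.17 thousand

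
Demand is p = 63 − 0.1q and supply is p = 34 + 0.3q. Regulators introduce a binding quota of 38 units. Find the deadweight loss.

238.05

Competitive equilibrium: 63 − 0.1q = 34 + 0.3q → q* = 72.5, p* = 55.75.
At q = 38: demand price = 63 − 0.1·38 = 59.2; supply price = 34 + 0.3·38 = 45.4.
Δq = 72.5 − 38 = 34.5; wedge = 59.2 − 45.4 = 13.8.
DWL = ½ × 34.5 × 13.8 = 238.05.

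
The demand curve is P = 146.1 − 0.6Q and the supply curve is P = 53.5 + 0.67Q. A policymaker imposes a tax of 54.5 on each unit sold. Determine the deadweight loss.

Competitive equilibrium: 146.1 − 0.6Q = 53.5 + 0.67Q → Q* = 72.9134, P* = 102.352.
With the tax, the buyer price exceeds the seller price by 54.5: (146.1 − 0.6Q) − (53.5 + 0.67Q) = 54.5 → Q' = 30.
ΔQ = 72.9134 − 30 = 42.9134; the wedge equals the tax, 54.5.
Deadweight loss = ½ × 42.9134 × 54.5 = 1169.39.

1169.39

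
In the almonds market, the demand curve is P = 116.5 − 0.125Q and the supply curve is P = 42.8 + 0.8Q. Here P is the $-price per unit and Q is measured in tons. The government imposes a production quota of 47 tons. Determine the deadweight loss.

Competitive equilibrium: 116.5 − 0.125Q = 42.8 + 0.8Q → Q* = 79.6757, P* = 106.5405.
At Q = 47: demand price = 116.5 − 0.125·47 = 110.625; supply price = 42.8 + 0.8·47 = 80.4.
ΔQ = 79.6757 − 47 = 32.6757; wedge = 110.625 − 80.4 = 30.225.
Deadweight loss = ½ × 32.6757 × 30.225 = $493.81.

$493.81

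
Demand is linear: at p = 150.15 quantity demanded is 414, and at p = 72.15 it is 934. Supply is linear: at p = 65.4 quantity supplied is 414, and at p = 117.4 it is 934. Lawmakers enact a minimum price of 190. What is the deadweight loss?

45702.72

Demand slope = (72.15 − 150.15)/(934 − 414) = −0.15, so p = 212.25 − 0.15q.
Supply slope = (117.4 − 65.4)/(934 − 414) = 0.1, so p = 24 + 0.1q.
Competitive equilibrium: 212.25 − 0.15q = 24 + 0.1q → q* = 753, p* = 99.3.
At the floor p = 190, quantity demanded = (212.25 − 190)/0.15 = 148.33333.
Sellers' marginal cost at q' = 148.33333: 24 + 0.1·148.33333 = 38.83333.
Δq = 753 − 148.33333 = 604.66667; wedge = 190 − 38.83333 = 151.16667.
Deadweight loss = ½ × 604.66667 × 151.16667 = 45702.72.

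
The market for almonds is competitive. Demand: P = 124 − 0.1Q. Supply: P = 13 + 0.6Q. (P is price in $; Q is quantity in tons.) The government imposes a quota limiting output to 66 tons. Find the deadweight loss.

Competitive equilibrium: 124 − 0.1Q = 13 + 0.6Q → Q* = 158.5714, P* = 108.1429.
At Q = 66: demand price = 124 − 0.1·66 = 117.4; supply price = 13 + 0.6·66 = 52.6.
ΔQ = 158.5714 − 66 = 92.5714; wedge = 117.4 − 52.6 = 64.8.
DWL = ½ × 92.5714 × 64.8 = $2999.31.

$2999.31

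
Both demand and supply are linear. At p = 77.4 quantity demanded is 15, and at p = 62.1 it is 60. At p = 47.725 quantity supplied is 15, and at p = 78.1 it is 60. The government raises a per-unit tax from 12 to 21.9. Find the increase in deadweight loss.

Demand slope = (62.1 − 77.4)/(60 − 15) = −0.34, so p = 82.5 − 0.34q.
Supply slope = (78.1 − 47.725)/(60 − 15) = 0.675, so p = 37.6 + 0.675q.
Competitive equilibrium: 82.5 − 0.34q = 37.6 + 0.675q → q* = 44.2365, p* = 67.4596.
For a per-unit tax t: Δq = t/1.015, so DWL = ½·t·(t/1.015) = t²/2.03.
At t = 12: DWL = 70.936. At t = 21.9: DWL = 236.261.
Increase = 236.261 − 70.936 = 165.33.

165.33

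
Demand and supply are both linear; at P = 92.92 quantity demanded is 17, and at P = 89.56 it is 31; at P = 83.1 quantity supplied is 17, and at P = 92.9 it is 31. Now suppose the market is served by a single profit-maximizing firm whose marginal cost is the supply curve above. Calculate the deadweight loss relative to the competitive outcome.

14.65

Demand slope = (89.56 − 92.92)/(31 − 17) = −0.24, so P = 97 − 0.24Q.
Supply slope = (92.9 − 83.1)/(31 − 17) = 0.7, so P = 71.2 + 0.7Q.
Competitive equilibrium: 97 − 0.24Q = 71.2 + 0.7Q → Q* = 27.4468, P* = 90.4128.
Marginal revenue: MR = 97 − 0.48Q. Set MR = MC: 97 − 0.48Q = 71.2 + 0.7Q → Q_m = 21.8644.
Price P_m = 97 − 0.24·21.8644 = 91.7525; MC(Q_m) = 71.2 + 0.7·21.8644 = 86.5051.
Competitive Q* = 27.4468, so ΔQ = 5.5824; wedge = 91.7525 − 86.5051 = 5.2474.
The triangle = ½ × 5.5824 × 5.2474 = 14.65.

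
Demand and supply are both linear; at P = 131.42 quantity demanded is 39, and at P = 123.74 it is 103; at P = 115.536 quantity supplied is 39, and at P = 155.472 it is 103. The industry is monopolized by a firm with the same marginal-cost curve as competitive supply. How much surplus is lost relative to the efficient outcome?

26.14

Demand slope = (123.74 − 131.42)/(103 − 39) = −0.12, so P = 136.1 − 0.12Q.
Supply slope = (155.472 − 115.536)/(103 − 39) = 0.624, so P = 91.2 + 0.624Q.
Competitive equilibrium: 136.1 − 0.12Q = 91.2 + 0.624Q → Q* = 60.3495, P* = 128.8581.
Marginal revenue: MR = 136.1 − 0.24Q. Set MR = MC: 136.1 − 0.24Q = 91.2 + 0.624Q → Q_m = 51.9676.
Price P_m = 136.1 − 0.12·51.9676 = 129.8639; MC(Q_m) = 91.2 + 0.624·51.9676 = 123.6278.
Competitive Q* = 60.3495, so ΔQ = 8.3819; wedge = 129.8639 − 123.6278 = 6.2361.
Welfare loss = ½ × 8.3819 × 6.2361 = 26.14.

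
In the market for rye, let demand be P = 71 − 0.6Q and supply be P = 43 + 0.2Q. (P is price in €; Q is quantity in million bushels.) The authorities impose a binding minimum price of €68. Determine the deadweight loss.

€360 million

Competitive equilibrium: 71 − 0.6Q = 43 + 0.2Q → Q* = 35, P* = 50.
At the floor P = 68, quantity demanded = (71 − 68)/0.6 = 5.
Sellers' marginal cost at Q' = 5: 43 + 0.2·5 = 44.
ΔQ = 35 − 5 = 30; wedge = 68 − 44 = 24.
DWL = ½ × 30 × 24 = €360 million.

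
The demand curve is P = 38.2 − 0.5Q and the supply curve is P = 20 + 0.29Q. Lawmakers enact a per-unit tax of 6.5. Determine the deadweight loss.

Competitive equilibrium: 38.2 − 0.5Q = 20 + 0.29Q → Q* = 23.038, P* = 26.681.
With the tax, the buyer price exceeds the seller price by 6.5: (38.2 − 0.5Q) − (20 + 0.29Q) = 6.5 → Q' = 14.8101.
ΔQ = 23.038 − 14.8101 = 8.2279; the wedge equals the tax, 6.5.
The triangle = ½ × 8.2279 × 6.5 = 26.74.

26.74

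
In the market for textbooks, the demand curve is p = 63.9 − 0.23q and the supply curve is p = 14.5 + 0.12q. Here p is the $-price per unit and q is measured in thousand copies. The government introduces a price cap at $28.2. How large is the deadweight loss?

$127.35 thousand

Competitive equilibrium: 63.9 − 0.23q = 14.5 + 0.12q → q* = 141.1429, p* = 31.4371.
At the ceiling p = 28.2, quantity supplied = (28.2 − 14.5)/0.12 = 114.1667.
Willingness to pay at q' = 114.1667: 63.9 − 0.23·114.1667 = 37.6417.
Δq = 141.1429 − 114.1667 = 26.9762; wedge = 37.6417 − 28.2 = 9.4417.
Welfare loss = ½ × 26.9762 × 9.4417 = $127.35 thousand.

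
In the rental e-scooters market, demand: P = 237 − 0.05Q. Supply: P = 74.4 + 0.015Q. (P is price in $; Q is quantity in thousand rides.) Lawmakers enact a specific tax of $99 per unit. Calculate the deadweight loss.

$75392.31 thousand

Competitive equilibrium: 237 − 0.05Q = 74.4 + 0.015Q → Q* = 2501.5385, P* = 111.9231.
With the tax, the buyer price exceeds the seller price by 99: (237 − 0.05Q) − (74.4 + 0.015Q) = 99 → Q' = 978.4615.
ΔQ = 2501.5385 − 978.4615 = 1523.077; the wedge equals the tax, 99.
Welfare loss = ½ × 1523.077 × 99 = $75392.31 thousand.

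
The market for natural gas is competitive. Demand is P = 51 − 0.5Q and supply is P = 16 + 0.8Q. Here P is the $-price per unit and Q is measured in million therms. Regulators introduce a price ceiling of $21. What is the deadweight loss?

$277.79 million

Competitive equilibrium: 51 − 0.5Q = 16 + 0.8Q → Q* = 26.9231, P* = 37.5385.
At the ceiling P = 21, quantity supplied = (21 − 16)/0.8 = 6.25.
Willingness to pay at Q' = 6.25: 51 − 0.5·6.25 = 47.875.
ΔQ = 26.9231 − 6.25 = 20.6731; wedge = 47.875 − 21 = 26.875.
The triangle = ½ × 20.6731 × 26.875 = $277.79 million.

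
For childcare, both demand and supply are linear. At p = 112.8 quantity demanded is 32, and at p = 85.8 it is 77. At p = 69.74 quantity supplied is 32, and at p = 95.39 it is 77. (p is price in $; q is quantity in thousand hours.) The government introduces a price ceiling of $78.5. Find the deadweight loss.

$268.78 thousand

Demand slope = (85.8 − 112.8)/(77 − 32) = −0.6, so p = 132 − 0.6q.
Supply slope = (95.39 − 69.74)/(77 − 32) = 0.57, so p = 51.5 + 0.57q.
Competitive equilibrium: 132 − 0.6q = 51.5 + 0.57q → q* = 68.8034, p* = 90.7179.
At the ceiling p = 78.5, quantity supplied = (78.5 − 51.5)/0.57 = 47.3684.
Willingness to pay at q' = 47.3684: 132 − 0.6·47.3684 = 103.579.
Δq = 68.8034 − 47.3684 = 21.435; wedge = 103.579 − 78.5 = 25.079.
The triangle = ½ × 21.435 × 25.079 = $268.78 thousand.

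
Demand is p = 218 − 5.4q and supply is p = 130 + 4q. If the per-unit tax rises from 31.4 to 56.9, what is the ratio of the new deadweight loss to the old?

Competitive equilibrium: 218 − 5.4q = 130 + 4q → q* = 9.3617, p* = 167.4468.
For a per-unit tax t: Δq = t/9.4, so DWL = ½·t·(t/9.4) = t²/18.8.
At t = 31.4: DWL = 52.445. At t = 56.9: DWL = 172.213.
Ratio = (56.9/31.4)² = 3.284.

3.284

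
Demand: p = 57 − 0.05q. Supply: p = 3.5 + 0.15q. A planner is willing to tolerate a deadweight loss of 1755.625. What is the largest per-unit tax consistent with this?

Competitive equilibrium: 57 − 0.05q = 3.5 + 0.15q → q* = 267.5, p* = 43.625.
A tax t gives Δq = t/0.2 and wedge t, so DWL = t²/0.4.
t²/0.4 = 1755.625 → t² = 702.25 → t = 26.5.

26.5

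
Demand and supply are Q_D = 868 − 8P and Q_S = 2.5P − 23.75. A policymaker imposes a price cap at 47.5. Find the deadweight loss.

In inverse form: demand P = 108.5 − 0.125Q, supply P = 9.5 + 0.4Q.
Competitive equilibrium: 108.5 − 0.125Q = 9.5 + 0.4Q → Q* = 188.5714, P* = 84.9286.
At the ceiling P = 47.5, quantity supplied = (47.5 − 9.5)/0.4 = 95.
Willingness to pay at Q' = 95: 108.5 − 0.125·95 = 96.625.
ΔQ = 188.5714 − 95 = 93.5714; wedge = 96.625 − 47.5 = 49.125.
Welfare loss = ½ × 93.5714 × 49.125 = 2298.35.

2298.35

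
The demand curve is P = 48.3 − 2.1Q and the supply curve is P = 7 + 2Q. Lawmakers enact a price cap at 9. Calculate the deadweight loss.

Competitive equilibrium: 48.3 − 2.1Q = 7 + 2Q → Q* = 10.0732, P* = 27.1463.
At the ceiling P = 9, quantity supplied = (9 − 7)/2 = 1.
Willingness to pay at Q' = 1: 48.3 − 2.1·1 = 46.2.
ΔQ = 10.0732 − 1 = 9.0732; wedge = 46.2 − 9 = 37.2.
Welfare loss = ½ × 9.0732 × 37.2 = 168.76.

168.76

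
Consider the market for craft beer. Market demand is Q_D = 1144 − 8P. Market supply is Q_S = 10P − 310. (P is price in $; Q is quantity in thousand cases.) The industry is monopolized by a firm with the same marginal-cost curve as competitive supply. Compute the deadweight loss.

$3555.56 thousand

In inverse form: demand P = 143 − 0.125Q, supply P = 31 + 0.1Q.
Competitive equilibrium: 143 − 0.125Q = 31 + 0.1Q → Q* = 497.7778, P* = 80.7778.
Marginal revenue: MR = 143 − 0.25Q. Set MR = MC: 143 − 0.25Q = 31 + 0.1Q → Q_m = 320.
Price P_m = 143 − 0.125·320 = 103; MC(Q_m) = 31 + 0.1·320 = 63.
Competitive Q* = 497.7778, so ΔQ = 177.7778; wedge = 103 − 63 = 40.
Deadweight loss = ½ × 177.7778 × 40 = $3555.56 thousand.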